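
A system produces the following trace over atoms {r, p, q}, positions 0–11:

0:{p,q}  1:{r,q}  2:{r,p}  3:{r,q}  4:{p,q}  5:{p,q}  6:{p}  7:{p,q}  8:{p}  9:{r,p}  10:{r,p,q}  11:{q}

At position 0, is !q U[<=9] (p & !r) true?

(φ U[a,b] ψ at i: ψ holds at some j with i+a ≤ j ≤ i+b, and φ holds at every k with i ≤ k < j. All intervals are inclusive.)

Holds

Need some j in [0,9] with (p & !r), and !q at every k in [0,j-1].
  j=0: (p & !r) holds; no prefix to check → satisfied.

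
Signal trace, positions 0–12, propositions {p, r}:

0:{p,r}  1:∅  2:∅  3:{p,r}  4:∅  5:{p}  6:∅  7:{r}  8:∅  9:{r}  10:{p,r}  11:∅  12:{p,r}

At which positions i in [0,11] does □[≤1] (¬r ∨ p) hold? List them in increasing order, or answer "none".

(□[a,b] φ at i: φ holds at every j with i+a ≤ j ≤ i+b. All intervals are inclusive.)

Evaluate at each i in [0,11]:
  i=0: ✓ (all of [0,1])
  i=1: ✓ (all of [1,2])
  i=2: ✓ (all of [2,3])
  i=3: ✓ (all of [3,4])
  i=4: ✓ (all of [4,5])
  i=5: ✓ (all of [5,6])
  i=6: ✗ (fails at j=7)
  i=7: ✗ (fails at j=7)
  i=8: ✗ (fails at j=9)
  i=9: ✗ (fails at j=9)
  i=10: ✓ (all of [10,11])
  i=11: ✓ (all of [11,12])

0, 1, 2, 3, 4, 5, 10, 11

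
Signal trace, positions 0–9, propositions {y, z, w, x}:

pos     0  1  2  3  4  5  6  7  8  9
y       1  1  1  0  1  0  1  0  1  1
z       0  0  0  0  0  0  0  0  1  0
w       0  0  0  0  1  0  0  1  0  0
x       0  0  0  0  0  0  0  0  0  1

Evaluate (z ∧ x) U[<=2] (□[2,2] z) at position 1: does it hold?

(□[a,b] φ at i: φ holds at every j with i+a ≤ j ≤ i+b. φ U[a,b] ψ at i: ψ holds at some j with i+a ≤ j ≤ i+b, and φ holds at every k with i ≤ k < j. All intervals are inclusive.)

Need some j in [1,3] with □[2,2] z, and (z ∧ x) at every k in [1,j-1].
  j=1: □[2,2] z — fails at 3.
  j=2: □[2,2] z — fails at 4.
  j=3: □[2,2] z — fails at 5.
No j in the window works → until fails.

False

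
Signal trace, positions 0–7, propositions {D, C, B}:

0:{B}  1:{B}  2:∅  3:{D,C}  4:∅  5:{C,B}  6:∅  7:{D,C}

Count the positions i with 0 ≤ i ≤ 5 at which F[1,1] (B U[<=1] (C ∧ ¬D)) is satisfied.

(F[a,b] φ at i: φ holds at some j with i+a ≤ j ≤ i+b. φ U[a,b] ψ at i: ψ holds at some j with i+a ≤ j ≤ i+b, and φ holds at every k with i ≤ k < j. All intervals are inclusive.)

Evaluate at each i in [0,5]:
  i=0: ✗ (none in [1,1])
  i=1: ✗ (none in [2,2])
  i=2: ✗ (none in [3,3])
  i=3: ✗ (none in [4,4])
  i=4: ✓ (witness j=5)
  i=5: ✗ (none in [6,6])
Positions where it holds: {4} → 1.

1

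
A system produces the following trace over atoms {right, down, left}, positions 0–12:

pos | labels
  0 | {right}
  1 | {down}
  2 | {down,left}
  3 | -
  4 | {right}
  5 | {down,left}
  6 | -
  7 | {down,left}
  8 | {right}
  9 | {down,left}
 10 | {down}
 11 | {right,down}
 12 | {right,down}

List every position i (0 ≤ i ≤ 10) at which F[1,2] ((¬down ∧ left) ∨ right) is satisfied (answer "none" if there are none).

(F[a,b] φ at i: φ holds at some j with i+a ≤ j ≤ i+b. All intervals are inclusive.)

2, 3, 6, 7, 9, 10

Evaluate at each i in [0,10]:
  i=0: ✗ (none in [1,2])
  i=1: ✗ (none in [2,3])
  i=2: ✓ (witness j=4)
  i=3: ✓ (witness j=4)
  i=4: ✗ (none in [5,6])
  i=5: ✗ (none in [6,7])
  i=6: ✓ (witness j=8)
  i=7: ✓ (witness j=8)
  i=8: ✗ (none in [9,10])
  i=9: ✓ (witness j=11)
  i=10: ✓ (witness j=11)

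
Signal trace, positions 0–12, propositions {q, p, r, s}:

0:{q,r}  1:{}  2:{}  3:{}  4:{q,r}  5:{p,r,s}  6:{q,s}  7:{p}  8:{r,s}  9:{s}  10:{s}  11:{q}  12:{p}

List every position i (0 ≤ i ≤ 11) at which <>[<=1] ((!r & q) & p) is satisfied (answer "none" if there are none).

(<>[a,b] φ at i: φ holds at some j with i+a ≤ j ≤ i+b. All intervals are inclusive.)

none

Evaluate at each i in [0,11]:
  i=0: ✗ (none in [0,1])
  i=1: ✗ (none in [1,2])
  i=2: ✗ (none in [2,3])
  i=3: ✗ (none in [3,4])
  i=4: ✗ (none in [4,5])
  i=5: ✗ (none in [5,6])
  i=6: ✗ (none in [6,7])
  i=7: ✗ (none in [7,8])
  i=8: ✗ (none in [8,9])
  i=9: ✗ (none in [9,10])
  i=10: ✗ (none in [10,11])
  i=11: ✗ (none in [11,12])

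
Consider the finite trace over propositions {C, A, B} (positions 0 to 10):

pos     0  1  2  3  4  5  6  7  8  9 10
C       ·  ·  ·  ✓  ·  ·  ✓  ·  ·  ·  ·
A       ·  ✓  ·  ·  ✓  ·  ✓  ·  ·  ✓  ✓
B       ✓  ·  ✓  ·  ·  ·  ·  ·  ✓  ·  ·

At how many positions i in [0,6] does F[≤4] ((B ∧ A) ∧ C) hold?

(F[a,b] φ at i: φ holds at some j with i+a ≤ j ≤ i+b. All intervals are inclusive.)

0

Evaluate at each i in [0,6]:
  i=0: ✗ (none in [0,4])
  i=1: ✗ (none in [1,5])
  i=2: ✗ (none in [2,6])
  i=3: ✗ (none in [3,7])
  i=4: ✗ (none in [4,8])
  i=5: ✗ (none in [5,9])
  i=6: ✗ (none in [6,10])
Positions where it holds: {} → 0.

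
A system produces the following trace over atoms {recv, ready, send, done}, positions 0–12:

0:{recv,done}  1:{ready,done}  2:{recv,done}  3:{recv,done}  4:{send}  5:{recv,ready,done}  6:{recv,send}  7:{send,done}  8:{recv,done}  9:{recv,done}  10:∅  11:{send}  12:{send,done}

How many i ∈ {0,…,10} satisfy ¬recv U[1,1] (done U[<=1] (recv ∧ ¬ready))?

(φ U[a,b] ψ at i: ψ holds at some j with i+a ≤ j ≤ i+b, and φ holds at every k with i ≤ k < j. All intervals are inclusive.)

3

Evaluate at each i in [0,10]:
  i=0: ✗ (lhs fails at k=0 before rhs at j=1)
  i=1: ✓ (rhs at j=2; lhs holds on [1,1])
  i=2: ✗ (lhs fails at k=2 before rhs at j=3)
  i=3: ✗ (no rhs in [4,4])
  i=4: ✓ (rhs at j=5; lhs holds on [4,4])
  i=5: ✗ (lhs fails at k=5 before rhs at j=6)
  i=6: ✗ (lhs fails at k=6 before rhs at j=7)
  i=7: ✓ (rhs at j=8; lhs holds on [7,7])
  i=8: ✗ (lhs fails at k=8 before rhs at j=9)
  i=9: ✗ (no rhs in [10,10])
  i=10: ✗ (no rhs in [11,11])
Positions where it holds: {1, 4, 7} → 3.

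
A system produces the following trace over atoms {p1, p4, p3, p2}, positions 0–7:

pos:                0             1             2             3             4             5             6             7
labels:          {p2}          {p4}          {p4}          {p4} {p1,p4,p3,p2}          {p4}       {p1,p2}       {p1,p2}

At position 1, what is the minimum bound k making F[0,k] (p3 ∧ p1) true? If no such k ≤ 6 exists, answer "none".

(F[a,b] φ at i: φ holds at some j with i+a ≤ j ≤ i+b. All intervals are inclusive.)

Scan j = 1,2,… for (p3 ∧ p1):
  j=1: fails
  j=2: fails
  j=3: fails
  j=4: holds
First hit at j=4, so smallest k = 4-1 = 3.

3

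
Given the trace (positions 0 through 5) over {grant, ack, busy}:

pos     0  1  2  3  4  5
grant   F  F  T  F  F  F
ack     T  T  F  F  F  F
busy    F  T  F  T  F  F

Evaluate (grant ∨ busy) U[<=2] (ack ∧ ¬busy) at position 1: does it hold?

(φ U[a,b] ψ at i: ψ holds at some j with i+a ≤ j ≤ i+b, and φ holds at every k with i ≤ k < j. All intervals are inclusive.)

False

Need some j in [1,3] with (ack ∧ ¬busy), and (grant ∨ busy) at every k in [1,j-1].
  j=1: (ack ∧ ¬busy) false.
  j=2: (ack ∧ ¬busy) false.
  j=3: (ack ∧ ¬busy) false.
No j in the window works → until fails.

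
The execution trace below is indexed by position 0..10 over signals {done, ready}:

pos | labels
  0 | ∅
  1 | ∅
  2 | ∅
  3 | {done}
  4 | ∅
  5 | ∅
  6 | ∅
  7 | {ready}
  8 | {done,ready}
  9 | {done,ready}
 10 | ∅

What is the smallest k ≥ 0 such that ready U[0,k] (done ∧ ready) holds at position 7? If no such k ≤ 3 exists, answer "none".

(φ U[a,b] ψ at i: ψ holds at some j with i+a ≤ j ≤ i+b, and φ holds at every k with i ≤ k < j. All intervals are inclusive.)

Need earliest j ≥ 7 with (done ∧ ready), and ready at every k in [7,j-1].
  j=7: rhs fails.
  j=8: rhs holds; lhs holds on [7,7]. k = 1.

1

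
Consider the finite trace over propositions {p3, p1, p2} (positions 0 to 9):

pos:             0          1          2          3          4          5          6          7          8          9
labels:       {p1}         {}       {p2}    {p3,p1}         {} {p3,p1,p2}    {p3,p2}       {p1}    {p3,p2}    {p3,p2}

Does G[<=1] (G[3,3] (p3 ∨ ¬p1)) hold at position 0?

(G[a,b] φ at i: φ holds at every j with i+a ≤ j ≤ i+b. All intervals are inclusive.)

Check G[3,3] (p3 ∨ ¬p1) at every j in [0,1]:
  j=0: holds on [3,3]
  j=1: holds on [4,4]
All positions satisfy it → formula holds.

Yes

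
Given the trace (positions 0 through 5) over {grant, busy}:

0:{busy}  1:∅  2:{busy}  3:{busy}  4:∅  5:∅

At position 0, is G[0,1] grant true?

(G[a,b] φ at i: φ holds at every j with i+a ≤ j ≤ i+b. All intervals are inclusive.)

Check grant at every j in [0,1]:
  j=0: false
  j=1: false
Fails at j=0 → formula fails.

No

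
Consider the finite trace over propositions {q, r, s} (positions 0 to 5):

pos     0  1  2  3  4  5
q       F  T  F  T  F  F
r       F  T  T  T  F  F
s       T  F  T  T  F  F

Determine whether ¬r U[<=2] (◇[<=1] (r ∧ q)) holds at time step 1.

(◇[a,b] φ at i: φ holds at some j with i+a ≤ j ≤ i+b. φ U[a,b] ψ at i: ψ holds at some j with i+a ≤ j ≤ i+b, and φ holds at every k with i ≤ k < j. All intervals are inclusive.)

Holds

Need some j in [1,3] with ◇[<=1] (r ∧ q), and ¬r at every k in [1,j-1].
  j=1: ◇[<=1] (r ∧ q) holds; no prefix to check → satisfied.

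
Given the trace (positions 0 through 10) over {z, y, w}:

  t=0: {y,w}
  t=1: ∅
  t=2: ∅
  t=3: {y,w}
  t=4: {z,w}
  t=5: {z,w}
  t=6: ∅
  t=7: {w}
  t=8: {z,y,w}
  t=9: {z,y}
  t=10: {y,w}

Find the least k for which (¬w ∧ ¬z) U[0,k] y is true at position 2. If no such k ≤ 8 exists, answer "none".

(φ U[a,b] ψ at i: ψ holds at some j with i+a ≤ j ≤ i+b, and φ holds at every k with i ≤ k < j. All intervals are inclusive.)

Need earliest j ≥ 2 with y, and (¬w ∧ ¬z) at every k in [2,j-1].
  j=2: rhs fails.
  j=3: rhs holds; lhs holds on [2,2]. k = 1.

1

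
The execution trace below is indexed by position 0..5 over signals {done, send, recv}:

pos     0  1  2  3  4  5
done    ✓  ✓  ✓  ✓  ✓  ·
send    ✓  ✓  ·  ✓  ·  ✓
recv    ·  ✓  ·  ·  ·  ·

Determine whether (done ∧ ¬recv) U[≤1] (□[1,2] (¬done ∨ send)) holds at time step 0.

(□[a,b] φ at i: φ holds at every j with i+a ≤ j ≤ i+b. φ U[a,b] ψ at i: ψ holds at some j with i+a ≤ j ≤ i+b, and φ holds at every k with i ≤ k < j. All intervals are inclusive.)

No

Need some j in [0,1] with □[1,2] (¬done ∨ send), and (done ∧ ¬recv) at every k in [0,j-1].
  j=0: □[1,2] (¬done ∨ send) — fails at 2.
  j=1: □[1,2] (¬done ∨ send) — fails at 2.
No j in the window works → until fails.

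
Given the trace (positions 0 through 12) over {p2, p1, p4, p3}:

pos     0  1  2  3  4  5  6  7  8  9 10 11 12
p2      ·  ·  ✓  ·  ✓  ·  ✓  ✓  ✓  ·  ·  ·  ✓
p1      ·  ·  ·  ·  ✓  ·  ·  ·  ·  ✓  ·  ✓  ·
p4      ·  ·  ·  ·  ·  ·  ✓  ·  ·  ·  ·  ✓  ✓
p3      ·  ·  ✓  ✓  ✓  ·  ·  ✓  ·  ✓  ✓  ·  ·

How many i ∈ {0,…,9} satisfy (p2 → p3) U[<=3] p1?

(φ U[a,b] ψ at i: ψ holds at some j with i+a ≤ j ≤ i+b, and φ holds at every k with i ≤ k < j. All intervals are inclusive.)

Evaluate at each i in [0,9]:
  i=0: ✗ (no rhs in [0,3])
  i=1: ✓ (rhs at j=4; lhs holds on [1,3])
  i=2: ✓ (rhs at j=4; lhs holds on [2,3])
  i=3: ✓ (rhs at j=4; lhs holds on [3,3])
  i=4: ✓ (rhs at j=4)
  i=5: ✗ (no rhs in [5,8])
  i=6: ✗ (lhs fails at k=6 before rhs at j=9)
  i=7: ✗ (lhs fails at k=8 before rhs at j=9)
  i=8: ✗ (lhs fails at k=8 before rhs at j=9)
  i=9: ✓ (rhs at j=9)
Positions where it holds: {1, 2, 3, 4, 9} → 5.

5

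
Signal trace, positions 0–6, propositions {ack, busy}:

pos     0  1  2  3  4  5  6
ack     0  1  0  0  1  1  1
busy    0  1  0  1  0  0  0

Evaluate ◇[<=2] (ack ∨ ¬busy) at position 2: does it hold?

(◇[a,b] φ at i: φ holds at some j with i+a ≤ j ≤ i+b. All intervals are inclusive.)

Check (ack ∨ ¬busy) at each j in [2,4]:
  j=2: true
  j=3: false
  j=4: true
Found at j=2 → formula holds.

Holds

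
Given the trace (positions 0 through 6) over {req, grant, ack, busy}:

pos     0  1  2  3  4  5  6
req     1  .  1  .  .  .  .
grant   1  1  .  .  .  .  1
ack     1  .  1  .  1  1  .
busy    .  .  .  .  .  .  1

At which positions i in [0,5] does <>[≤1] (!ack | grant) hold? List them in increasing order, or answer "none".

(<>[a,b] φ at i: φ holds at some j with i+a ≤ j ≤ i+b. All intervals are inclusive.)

Evaluate at each i in [0,5]:
  i=0: ✓ (witness j=0)
  i=1: ✓ (witness j=1)
  i=2: ✓ (witness j=3)
  i=3: ✓ (witness j=3)
  i=4: ✗ (none in [4,5])
  i=5: ✓ (witness j=6)

0, 1, 2, 3, 5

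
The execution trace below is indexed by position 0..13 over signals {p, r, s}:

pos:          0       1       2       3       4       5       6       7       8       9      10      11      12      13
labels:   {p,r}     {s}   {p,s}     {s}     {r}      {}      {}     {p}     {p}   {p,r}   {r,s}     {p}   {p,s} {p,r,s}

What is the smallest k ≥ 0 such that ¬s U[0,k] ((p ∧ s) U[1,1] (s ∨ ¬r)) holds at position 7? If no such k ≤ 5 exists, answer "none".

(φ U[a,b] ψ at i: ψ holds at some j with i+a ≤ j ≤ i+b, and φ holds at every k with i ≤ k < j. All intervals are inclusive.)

none

Need earliest j ≥ 7 with ((p ∧ s) U[1,1] (s ∨ ¬r)), and ¬s at every k in [7,j-1].
  j=7: rhs fails.
  j=8: rhs fails.
  j=9: rhs fails.
  j=10: rhs fails.
  j=11: rhs fails.
  j=12: rhs holds but lhs fails at k=10.
No witness within the range → none.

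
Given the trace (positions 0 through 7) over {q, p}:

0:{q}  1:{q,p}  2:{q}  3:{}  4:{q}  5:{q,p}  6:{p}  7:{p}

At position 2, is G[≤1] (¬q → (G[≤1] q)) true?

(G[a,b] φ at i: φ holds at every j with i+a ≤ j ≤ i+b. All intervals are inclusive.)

No

Check (¬q → (G[≤1] q)) at every j in [2,3]:
  j=2: antecedent false → ✓
  j=3: antecedent true; consequent fails at 3 → ✗
Fails at j=3 → formula fails.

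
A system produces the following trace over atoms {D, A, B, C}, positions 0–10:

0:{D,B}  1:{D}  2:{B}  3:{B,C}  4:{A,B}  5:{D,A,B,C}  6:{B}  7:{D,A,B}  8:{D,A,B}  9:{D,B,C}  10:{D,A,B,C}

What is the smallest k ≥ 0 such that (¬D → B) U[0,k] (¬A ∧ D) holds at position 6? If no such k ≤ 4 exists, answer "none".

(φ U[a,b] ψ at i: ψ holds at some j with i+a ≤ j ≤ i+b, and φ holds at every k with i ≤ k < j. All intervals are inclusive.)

Need earliest j ≥ 6 with (¬A ∧ D), and (¬D → B) at every k in [6,j-1].
  j=6: rhs fails.
  j=7: rhs fails.
  j=8: rhs fails.
  j=9: rhs holds; lhs holds on [6,8]. k = 3.

3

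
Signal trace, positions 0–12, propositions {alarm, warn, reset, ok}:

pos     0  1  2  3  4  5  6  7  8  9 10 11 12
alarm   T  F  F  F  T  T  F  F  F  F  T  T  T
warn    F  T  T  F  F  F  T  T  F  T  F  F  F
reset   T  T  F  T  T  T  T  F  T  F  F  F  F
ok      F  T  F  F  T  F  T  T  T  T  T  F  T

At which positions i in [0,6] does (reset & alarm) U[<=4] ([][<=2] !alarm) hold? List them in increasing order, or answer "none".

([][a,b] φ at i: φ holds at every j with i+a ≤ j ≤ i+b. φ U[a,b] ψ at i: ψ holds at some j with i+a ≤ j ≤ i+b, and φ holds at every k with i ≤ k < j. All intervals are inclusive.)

0, 1, 4, 5, 6

Evaluate at each i in [0,6]:
  i=0: ✓ (rhs at j=1; lhs holds on [0,0])
  i=1: ✓ (rhs at j=1)
  i=2: ✗ (lhs fails at k=2 before rhs at j=6)
  i=3: ✗ (lhs fails at k=3 before rhs at j=6)
  i=4: ✓ (rhs at j=6; lhs holds on [4,5])
  i=5: ✓ (rhs at j=6; lhs holds on [5,5])
  i=6: ✓ (rhs at j=6)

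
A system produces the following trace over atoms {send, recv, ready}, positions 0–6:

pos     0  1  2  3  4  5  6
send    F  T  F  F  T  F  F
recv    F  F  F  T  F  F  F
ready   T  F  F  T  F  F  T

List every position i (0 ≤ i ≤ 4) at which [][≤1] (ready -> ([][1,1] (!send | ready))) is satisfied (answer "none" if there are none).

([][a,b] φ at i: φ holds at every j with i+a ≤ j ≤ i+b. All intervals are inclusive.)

1, 4

Evaluate at each i in [0,4]:
  i=0: ✗ (fails at j=0)
  i=1: ✓ (all of [1,2])
  i=2: ✗ (fails at j=3)
  i=3: ✗ (fails at j=3)
  i=4: ✓ (all of [4,5])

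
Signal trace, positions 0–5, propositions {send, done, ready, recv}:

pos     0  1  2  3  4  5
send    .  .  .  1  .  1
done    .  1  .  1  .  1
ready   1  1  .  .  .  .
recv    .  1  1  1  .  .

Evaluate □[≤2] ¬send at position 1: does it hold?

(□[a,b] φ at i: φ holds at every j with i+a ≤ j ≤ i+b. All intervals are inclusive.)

Does not hold

Check ¬send at every j in [1,3]:
  j=1: true
  j=2: true
  j=3: false
Fails at j=3 → formula fails.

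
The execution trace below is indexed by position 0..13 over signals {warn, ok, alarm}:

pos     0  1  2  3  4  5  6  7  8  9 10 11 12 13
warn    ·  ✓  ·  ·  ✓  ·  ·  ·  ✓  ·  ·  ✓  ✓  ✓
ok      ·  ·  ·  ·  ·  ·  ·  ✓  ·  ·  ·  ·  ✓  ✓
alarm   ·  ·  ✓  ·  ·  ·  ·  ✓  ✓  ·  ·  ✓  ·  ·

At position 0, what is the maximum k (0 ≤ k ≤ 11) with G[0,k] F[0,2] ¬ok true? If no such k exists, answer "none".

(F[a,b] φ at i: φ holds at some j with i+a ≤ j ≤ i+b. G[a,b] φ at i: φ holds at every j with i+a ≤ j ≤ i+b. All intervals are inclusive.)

F[0,2] ¬ok must hold from j=0 onward; find where it first fails.
  j=0: holds
  j=1: holds
  j=2: holds
  j=3: holds
  j=4: holds
  j=5: holds
  j=6: holds
  j=7: holds
  j=8: holds
  j=9: holds
  j=10: holds
  j=11: holds
Holds through j=11; largest k = 11.

11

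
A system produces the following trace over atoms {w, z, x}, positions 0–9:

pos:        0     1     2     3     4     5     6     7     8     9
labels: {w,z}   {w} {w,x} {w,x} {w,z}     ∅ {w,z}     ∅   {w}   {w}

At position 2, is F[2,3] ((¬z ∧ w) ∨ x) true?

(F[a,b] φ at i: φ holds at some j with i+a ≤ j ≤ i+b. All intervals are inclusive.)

False

Check ((¬z ∧ w) ∨ x) at each j in [4,5]:
  j=4: false
  j=5: false
No position in the window satisfies it → formula fails.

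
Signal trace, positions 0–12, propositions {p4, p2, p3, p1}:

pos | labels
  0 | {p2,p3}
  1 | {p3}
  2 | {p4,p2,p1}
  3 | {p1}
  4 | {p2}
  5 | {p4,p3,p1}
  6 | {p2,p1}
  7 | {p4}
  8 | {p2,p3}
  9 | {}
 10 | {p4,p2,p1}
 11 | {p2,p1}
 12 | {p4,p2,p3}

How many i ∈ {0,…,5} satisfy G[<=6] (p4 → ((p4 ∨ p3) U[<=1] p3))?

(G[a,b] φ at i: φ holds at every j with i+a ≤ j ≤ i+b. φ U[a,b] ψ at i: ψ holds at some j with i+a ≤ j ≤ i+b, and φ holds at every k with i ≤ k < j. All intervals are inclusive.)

Evaluate at each i in [0,5]:
  i=0: ✗ (fails at j=2)
  i=1: ✗ (fails at j=2)
  i=2: ✗ (fails at j=2)
  i=3: ✓ (all of [3,9])
  i=4: ✗ (fails at j=10)
  i=5: ✗ (fails at j=10)
Positions where it holds: {3} → 1.

1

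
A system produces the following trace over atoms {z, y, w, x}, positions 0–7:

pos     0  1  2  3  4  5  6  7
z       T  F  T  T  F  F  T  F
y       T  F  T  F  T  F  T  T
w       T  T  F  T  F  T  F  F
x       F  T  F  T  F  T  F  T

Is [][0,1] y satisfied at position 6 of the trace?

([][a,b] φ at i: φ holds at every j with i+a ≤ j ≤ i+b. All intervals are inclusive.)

Check y at every j in [6,7]:
  j=6: true
  j=7: true
All positions satisfy it → formula holds.

Yes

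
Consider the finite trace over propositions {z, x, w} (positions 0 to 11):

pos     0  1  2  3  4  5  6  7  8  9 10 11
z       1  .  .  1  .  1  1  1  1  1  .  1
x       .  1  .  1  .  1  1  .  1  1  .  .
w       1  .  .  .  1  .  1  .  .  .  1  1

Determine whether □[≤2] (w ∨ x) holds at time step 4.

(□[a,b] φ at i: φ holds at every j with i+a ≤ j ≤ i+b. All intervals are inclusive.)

Holds

Check (w ∨ x) at every j in [4,6]:
  j=4: true
  j=5: true
  j=6: true
All positions satisfy it → formula holds.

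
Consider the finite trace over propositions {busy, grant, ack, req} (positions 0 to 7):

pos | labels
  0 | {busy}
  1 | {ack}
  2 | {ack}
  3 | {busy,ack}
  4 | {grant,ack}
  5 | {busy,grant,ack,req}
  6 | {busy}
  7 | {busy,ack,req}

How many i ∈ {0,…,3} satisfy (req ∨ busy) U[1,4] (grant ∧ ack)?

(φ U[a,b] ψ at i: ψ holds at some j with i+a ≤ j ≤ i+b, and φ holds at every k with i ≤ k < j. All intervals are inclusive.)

Evaluate at each i in [0,3]:
  i=0: ✗ (lhs fails at k=1 before rhs at j=4)
  i=1: ✗ (lhs fails at k=1 before rhs at j=4)
  i=2: ✗ (lhs fails at k=2 before rhs at j=4)
  i=3: ✓ (rhs at j=4; lhs holds on [3,3])
Positions where it holds: {3} → 1.

1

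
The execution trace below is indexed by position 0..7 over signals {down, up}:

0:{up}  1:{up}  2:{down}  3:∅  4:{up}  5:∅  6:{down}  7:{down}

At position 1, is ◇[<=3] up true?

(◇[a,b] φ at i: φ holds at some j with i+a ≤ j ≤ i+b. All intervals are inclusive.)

Holds

Check up at each j in [1,4]:
  j=1: true
  j=2: false
  j=3: false
  j=4: true
Found at j=1 → formula holds.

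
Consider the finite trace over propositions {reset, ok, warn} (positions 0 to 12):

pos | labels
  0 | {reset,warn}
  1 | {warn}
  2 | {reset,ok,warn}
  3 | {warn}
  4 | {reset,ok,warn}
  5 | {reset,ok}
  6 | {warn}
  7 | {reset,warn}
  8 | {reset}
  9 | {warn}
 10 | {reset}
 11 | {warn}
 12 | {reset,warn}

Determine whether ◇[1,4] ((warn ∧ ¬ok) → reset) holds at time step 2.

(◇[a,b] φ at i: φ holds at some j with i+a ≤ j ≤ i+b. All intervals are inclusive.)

Holds

Check ((warn ∧ ¬ok) → reset) at each j in [3,6]:
  j=3: false
  j=4: true
  j=5: true
  j=6: false
Found at j=4 → formula holds.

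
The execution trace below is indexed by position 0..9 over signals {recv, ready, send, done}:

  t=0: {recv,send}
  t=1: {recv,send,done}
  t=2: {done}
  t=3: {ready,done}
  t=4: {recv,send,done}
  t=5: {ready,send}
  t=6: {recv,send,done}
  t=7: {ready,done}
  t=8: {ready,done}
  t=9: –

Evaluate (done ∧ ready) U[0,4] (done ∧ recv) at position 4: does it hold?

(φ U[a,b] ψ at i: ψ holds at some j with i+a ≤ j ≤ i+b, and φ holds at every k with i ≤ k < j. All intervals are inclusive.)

Need some j in [4,8] with (done ∧ recv), and (done ∧ ready) at every k in [4,j-1].
  j=4: (done ∧ recv) holds; no prefix to check → satisfied.

True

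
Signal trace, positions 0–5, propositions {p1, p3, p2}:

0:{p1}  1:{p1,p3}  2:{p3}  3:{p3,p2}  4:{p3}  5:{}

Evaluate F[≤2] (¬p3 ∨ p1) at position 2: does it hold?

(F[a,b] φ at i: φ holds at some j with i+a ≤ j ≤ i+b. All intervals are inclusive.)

Check (¬p3 ∨ p1) at each j in [2,4]:
  j=2: false
  j=3: false
  j=4: false
No position in the window satisfies it → formula fails.

Does not hold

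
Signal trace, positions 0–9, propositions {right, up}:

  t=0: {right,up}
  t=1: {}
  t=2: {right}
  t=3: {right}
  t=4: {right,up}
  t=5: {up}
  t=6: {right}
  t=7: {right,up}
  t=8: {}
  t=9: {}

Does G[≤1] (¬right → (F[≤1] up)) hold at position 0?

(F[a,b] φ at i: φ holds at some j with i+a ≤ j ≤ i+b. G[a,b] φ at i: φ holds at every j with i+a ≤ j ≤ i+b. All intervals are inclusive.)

Check (¬right → (F[≤1] up)) at every j in [0,1]:
  j=0: antecedent false → ✓
  j=1: antecedent true; consequent fails (none in [1,2]) → ✗
Fails at j=1 → formula fails.

False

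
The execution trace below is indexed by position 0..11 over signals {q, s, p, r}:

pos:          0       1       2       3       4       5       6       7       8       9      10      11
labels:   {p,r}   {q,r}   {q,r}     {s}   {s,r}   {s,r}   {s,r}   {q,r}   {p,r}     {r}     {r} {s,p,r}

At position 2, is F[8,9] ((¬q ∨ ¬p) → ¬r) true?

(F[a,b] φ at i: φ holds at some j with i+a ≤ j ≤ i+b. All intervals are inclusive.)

Check ((¬q ∨ ¬p) → ¬r) at each j in [10,11]:
  j=10: false
  j=11: false
No position in the window satisfies it → formula fails.

False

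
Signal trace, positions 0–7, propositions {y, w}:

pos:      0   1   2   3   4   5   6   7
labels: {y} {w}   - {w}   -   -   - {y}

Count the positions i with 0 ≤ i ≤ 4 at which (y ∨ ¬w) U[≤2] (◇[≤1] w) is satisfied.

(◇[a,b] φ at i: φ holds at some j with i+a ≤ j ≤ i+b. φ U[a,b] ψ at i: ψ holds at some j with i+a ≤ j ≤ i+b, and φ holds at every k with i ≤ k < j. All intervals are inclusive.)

4

Evaluate at each i in [0,4]:
  i=0: ✓ (rhs at j=0)
  i=1: ✓ (rhs at j=1)
  i=2: ✓ (rhs at j=2)
  i=3: ✓ (rhs at j=3)
  i=4: ✗ (no rhs in [4,6])
Positions where it holds: {0, 1, 2, 3} → 4.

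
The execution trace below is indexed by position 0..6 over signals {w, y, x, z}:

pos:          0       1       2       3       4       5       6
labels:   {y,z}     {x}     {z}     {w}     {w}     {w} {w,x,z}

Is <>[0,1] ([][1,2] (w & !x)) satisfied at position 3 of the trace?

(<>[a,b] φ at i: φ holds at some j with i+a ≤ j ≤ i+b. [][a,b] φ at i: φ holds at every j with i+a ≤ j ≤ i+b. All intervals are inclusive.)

True

Check [][1,2] (w & !x) at each j in [3,4]:
  j=3: holds on [4,5]
  j=4: fails at 6
Found at j=3 → formula holds.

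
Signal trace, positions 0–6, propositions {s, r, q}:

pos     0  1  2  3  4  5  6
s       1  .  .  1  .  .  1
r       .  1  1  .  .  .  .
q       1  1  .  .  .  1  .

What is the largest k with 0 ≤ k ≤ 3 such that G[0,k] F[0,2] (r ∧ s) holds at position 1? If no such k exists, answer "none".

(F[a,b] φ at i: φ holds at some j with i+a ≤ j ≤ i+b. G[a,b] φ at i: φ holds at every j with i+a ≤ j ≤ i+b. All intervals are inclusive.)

F[0,2] (r ∧ s) must hold from j=1 onward; find where it first fails.
  j=1: fails → no k works.

none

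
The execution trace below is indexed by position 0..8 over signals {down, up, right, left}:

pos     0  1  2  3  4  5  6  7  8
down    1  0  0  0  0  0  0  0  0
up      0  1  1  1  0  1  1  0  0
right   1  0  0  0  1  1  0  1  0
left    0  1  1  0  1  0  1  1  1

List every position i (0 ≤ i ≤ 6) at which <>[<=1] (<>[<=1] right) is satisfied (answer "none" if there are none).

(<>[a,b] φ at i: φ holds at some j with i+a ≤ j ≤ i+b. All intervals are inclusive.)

0, 2, 3, 4, 5, 6

Evaluate at each i in [0,6]:
  i=0: ✓ (witness j=0)
  i=1: ✗ (none in [1,2])
  i=2: ✓ (witness j=3)
  i=3: ✓ (witness j=3)
  i=4: ✓ (witness j=4)
  i=5: ✓ (witness j=5)
  i=6: ✓ (witness j=6)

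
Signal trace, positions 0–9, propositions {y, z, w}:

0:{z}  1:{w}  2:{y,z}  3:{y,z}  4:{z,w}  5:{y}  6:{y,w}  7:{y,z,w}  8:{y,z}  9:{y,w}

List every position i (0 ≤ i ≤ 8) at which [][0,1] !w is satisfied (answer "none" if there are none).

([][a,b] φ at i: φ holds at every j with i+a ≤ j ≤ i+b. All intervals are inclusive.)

2

Evaluate at each i in [0,8]:
  i=0: ✗ (fails at j=1)
  i=1: ✗ (fails at j=1)
  i=2: ✓ (all of [2,3])
  i=3: ✗ (fails at j=4)
  i=4: ✗ (fails at j=4)
  i=5: ✗ (fails at j=6)
  i=6: ✗ (fails at j=6)
  i=7: ✗ (fails at j=7)
  i=8: ✗ (fails at j=9)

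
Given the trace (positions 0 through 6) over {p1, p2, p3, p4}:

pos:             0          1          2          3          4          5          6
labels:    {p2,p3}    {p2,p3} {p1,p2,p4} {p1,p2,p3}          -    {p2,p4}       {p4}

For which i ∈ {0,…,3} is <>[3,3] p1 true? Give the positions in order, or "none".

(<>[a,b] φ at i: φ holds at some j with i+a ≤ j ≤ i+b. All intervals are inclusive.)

0

Evaluate at each i in [0,3]:
  i=0: ✓ (witness j=3)
  i=1: ✗ (none in [4,4])
  i=2: ✗ (none in [5,5])
  i=3: ✗ (none in [6,6])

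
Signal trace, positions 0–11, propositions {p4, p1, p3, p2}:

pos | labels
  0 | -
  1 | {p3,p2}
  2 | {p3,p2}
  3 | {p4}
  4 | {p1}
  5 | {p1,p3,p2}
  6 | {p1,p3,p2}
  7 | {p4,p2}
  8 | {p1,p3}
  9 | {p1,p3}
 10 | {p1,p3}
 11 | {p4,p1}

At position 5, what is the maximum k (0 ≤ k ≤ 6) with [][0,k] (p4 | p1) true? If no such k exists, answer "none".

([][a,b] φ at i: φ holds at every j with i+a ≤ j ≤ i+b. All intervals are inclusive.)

(p4 | p1) must hold from j=5 onward; find where it first fails.
  j=5: holds
  j=6: holds
  j=7: holds
  j=8: holds
  j=9: holds
  j=10: holds
  j=11: holds
Holds through j=11; largest k = 6.

6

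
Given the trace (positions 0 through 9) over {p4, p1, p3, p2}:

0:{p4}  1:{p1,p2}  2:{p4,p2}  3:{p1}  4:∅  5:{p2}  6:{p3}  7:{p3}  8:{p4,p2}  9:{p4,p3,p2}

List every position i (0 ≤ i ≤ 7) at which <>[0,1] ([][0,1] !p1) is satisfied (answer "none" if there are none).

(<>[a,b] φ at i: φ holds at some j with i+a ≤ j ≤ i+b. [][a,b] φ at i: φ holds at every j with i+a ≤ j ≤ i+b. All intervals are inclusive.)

3, 4, 5, 6, 7

Evaluate at each i in [0,7]:
  i=0: ✗ (none in [0,1])
  i=1: ✗ (none in [1,2])
  i=2: ✗ (none in [2,3])
  i=3: ✓ (witness j=4)
  i=4: ✓ (witness j=4)
  i=5: ✓ (witness j=5)
  i=6: ✓ (witness j=6)
  i=7: ✓ (witness j=7)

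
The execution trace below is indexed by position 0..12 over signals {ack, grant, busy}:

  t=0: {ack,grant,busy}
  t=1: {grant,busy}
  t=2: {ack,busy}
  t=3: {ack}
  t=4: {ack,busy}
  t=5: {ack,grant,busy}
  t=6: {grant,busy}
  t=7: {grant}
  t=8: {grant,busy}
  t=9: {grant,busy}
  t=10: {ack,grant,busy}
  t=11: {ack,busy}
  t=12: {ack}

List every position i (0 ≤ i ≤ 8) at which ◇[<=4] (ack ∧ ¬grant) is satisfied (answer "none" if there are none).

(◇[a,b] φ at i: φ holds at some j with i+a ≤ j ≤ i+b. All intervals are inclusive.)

0, 1, 2, 3, 4, 7, 8

Evaluate at each i in [0,8]:
  i=0: ✓ (witness j=2)
  i=1: ✓ (witness j=2)
  i=2: ✓ (witness j=2)
  i=3: ✓ (witness j=3)
  i=4: ✓ (witness j=4)
  i=5: ✗ (none in [5,9])
  i=6: ✗ (none in [6,10])
  i=7: ✓ (witness j=11)
  i=8: ✓ (witness j=11)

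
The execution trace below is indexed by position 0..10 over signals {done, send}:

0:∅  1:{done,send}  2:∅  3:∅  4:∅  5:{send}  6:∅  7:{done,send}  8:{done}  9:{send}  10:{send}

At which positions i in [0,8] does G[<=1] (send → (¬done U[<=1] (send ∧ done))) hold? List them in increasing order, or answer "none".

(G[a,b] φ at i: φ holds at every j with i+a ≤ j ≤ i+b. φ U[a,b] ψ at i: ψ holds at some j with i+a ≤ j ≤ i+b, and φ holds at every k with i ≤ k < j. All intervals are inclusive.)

0, 1, 2, 3, 6, 7

Evaluate at each i in [0,8]:
  i=0: ✓ (all of [0,1])
  i=1: ✓ (all of [1,2])
  i=2: ✓ (all of [2,3])
  i=3: ✓ (all of [3,4])
  i=4: ✗ (fails at j=5)
  i=5: ✗ (fails at j=5)
  i=6: ✓ (all of [6,7])
  i=7: ✓ (all of [7,8])
  i=8: ✗ (fails at j=9)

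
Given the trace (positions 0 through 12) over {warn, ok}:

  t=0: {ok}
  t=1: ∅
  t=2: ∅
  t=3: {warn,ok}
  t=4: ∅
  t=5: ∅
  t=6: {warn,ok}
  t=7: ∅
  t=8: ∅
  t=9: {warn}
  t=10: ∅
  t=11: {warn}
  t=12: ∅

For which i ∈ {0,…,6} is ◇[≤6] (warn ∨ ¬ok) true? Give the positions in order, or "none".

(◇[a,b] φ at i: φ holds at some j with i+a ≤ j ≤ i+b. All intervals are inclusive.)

Evaluate at each i in [0,6]:
  i=0: ✓ (witness j=1)
  i=1: ✓ (witness j=1)
  i=2: ✓ (witness j=2)
  i=3: ✓ (witness j=3)
  i=4: ✓ (witness j=4)
  i=5: ✓ (witness j=5)
  i=6: ✓ (witness j=6)

0, 1, 2, 3, 4, 5, 6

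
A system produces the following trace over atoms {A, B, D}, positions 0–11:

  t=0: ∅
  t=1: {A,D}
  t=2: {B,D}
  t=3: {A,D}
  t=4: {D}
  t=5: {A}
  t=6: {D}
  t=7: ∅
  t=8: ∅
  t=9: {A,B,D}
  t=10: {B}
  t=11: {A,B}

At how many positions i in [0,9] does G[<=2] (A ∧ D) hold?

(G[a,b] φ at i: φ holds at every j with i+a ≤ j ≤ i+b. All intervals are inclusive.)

Evaluate at each i in [0,9]:
  i=0: ✗ (fails at j=0)
  i=1: ✗ (fails at j=2)
  i=2: ✗ (fails at j=2)
  i=3: ✗ (fails at j=4)
  i=4: ✗ (fails at j=4)
  i=5: ✗ (fails at j=5)
  i=6: ✗ (fails at j=6)
  i=7: ✗ (fails at j=7)
  i=8: ✗ (fails at j=8)
  i=9: ✗ (fails at j=10)
Positions where it holds: {} → 0.

0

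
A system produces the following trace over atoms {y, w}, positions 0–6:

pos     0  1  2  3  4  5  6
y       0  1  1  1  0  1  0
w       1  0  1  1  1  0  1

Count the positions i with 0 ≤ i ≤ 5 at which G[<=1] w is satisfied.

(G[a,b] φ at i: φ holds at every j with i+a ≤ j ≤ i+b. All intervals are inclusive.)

Evaluate at each i in [0,5]:
  i=0: ✗ (fails at j=1)
  i=1: ✗ (fails at j=1)
  i=2: ✓ (all of [2,3])
  i=3: ✓ (all of [3,4])
  i=4: ✗ (fails at j=5)
  i=5: ✗ (fails at j=5)
Positions where it holds: {2, 3} → 2.

2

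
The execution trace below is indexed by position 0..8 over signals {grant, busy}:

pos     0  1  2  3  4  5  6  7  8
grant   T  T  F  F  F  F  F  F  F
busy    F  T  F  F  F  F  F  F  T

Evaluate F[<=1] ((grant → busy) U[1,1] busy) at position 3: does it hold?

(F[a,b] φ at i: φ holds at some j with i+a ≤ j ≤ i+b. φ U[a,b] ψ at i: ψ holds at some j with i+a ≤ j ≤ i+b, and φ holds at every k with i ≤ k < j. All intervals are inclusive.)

False

Check ((grant → busy) U[1,1] busy) at each j in [3,4]:
  j=3: fails
  j=4: fails
No position in the window satisfies it → formula fails.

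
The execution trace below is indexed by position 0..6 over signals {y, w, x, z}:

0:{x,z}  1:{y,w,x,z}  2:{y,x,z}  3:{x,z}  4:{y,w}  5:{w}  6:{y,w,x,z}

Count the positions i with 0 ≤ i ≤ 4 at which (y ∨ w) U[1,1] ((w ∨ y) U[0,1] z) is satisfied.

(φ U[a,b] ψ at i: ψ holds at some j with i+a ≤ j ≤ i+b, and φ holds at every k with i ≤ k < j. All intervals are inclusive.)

Evaluate at each i in [0,4]:
  i=0: ✗ (lhs fails at k=0 before rhs at j=1)
  i=1: ✓ (rhs at j=2; lhs holds on [1,1])
  i=2: ✓ (rhs at j=3; lhs holds on [2,2])
  i=3: ✗ (no rhs in [4,4])
  i=4: ✓ (rhs at j=5; lhs holds on [4,4])
Positions where it holds: {1, 2, 4} → 3.

3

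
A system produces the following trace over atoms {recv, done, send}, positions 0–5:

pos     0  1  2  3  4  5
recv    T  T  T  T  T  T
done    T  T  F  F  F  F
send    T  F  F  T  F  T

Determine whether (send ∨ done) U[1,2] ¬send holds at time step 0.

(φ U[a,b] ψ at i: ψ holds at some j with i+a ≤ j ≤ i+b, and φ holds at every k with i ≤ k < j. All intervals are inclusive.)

True

Need some j in [1,2] with ¬send, and (send ∨ done) at every k in [0,j-1].
  j=1: ¬send holds; (send ∨ done) holds at every k in [0,0] → satisfied.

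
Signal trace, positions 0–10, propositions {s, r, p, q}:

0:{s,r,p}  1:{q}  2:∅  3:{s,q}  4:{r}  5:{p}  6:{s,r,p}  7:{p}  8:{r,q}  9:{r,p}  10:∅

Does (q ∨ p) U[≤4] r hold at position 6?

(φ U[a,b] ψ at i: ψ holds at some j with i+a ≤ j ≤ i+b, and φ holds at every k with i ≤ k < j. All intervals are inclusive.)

Yes

Need some j in [6,10] with r, and (q ∨ p) at every k in [6,j-1].
  j=6: r holds; no prefix to check → satisfied.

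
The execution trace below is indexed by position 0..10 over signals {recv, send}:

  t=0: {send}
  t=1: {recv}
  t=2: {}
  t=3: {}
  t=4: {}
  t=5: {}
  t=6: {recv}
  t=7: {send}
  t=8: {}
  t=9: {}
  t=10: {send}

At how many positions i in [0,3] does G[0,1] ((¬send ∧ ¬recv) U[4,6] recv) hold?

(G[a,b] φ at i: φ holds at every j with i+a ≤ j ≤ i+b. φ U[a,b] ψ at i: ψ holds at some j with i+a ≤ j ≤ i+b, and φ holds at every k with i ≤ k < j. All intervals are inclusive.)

0

Evaluate at each i in [0,3]:
  i=0: ✗ (fails at j=0)
  i=1: ✗ (fails at j=1)
  i=2: ✗ (fails at j=3)
  i=3: ✗ (fails at j=3)
Positions where it holds: {} → 0.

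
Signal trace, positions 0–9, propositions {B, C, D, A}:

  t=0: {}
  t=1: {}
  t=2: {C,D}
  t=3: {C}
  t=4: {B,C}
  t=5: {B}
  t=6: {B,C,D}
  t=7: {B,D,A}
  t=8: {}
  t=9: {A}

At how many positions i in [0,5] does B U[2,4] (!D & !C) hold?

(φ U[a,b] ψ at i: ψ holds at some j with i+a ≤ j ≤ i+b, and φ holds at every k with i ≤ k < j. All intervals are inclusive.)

Evaluate at each i in [0,5]:
  i=0: ✗ (no rhs in [2,4])
  i=1: ✗ (lhs fails at k=1 before rhs at j=5)
  i=2: ✗ (lhs fails at k=2 before rhs at j=5)
  i=3: ✗ (lhs fails at k=3 before rhs at j=5)
  i=4: ✓ (rhs at j=8; lhs holds on [4,7])
  i=5: ✓ (rhs at j=8; lhs holds on [5,7])
Positions where it holds: {4, 5} → 2.

2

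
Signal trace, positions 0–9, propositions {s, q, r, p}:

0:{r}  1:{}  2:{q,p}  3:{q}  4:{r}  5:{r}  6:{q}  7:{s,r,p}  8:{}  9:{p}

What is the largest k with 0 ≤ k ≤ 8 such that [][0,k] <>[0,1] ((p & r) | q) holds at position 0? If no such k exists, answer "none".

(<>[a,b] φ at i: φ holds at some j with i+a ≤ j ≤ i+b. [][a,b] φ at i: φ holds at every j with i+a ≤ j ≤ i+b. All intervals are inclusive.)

<>[0,1] ((p & r) | q) must hold from j=0 onward; find where it first fails.
  j=0: fails → no k works.

none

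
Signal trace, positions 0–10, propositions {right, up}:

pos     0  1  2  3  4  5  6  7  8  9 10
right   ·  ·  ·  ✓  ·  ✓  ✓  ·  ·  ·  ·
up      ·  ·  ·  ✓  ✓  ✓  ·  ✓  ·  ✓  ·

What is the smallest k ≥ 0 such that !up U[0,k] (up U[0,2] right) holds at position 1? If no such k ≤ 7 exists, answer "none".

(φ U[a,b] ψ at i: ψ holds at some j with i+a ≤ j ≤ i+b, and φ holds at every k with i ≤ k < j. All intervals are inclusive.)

2

Need earliest j ≥ 1 with (up U[0,2] right), and !up at every k in [1,j-1].
  j=1: rhs fails.
  j=2: rhs fails.
  j=3: rhs holds; lhs holds on [1,2]. k = 2.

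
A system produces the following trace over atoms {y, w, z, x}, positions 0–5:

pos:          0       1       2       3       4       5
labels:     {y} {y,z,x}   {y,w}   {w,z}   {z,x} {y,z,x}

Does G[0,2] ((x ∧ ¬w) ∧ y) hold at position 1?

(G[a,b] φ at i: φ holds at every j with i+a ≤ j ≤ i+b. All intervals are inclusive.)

Check ((x ∧ ¬w) ∧ y) at every j in [1,3]:
  j=1: true
  j=2: false
  j=3: false
Fails at j=2 → formula fails.

Does not hold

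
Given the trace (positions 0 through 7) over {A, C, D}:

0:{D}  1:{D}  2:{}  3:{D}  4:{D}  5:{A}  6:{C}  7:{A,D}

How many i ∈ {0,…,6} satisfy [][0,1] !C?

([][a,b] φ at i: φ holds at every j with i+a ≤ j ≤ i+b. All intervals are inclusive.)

5

Evaluate at each i in [0,6]:
  i=0: ✓ (all of [0,1])
  i=1: ✓ (all of [1,2])
  i=2: ✓ (all of [2,3])
  i=3: ✓ (all of [3,4])
  i=4: ✓ (all of [4,5])
  i=5: ✗ (fails at j=6)
  i=6: ✗ (fails at j=6)
Positions where it holds: {0, 1, 2, 3, 4} → 5.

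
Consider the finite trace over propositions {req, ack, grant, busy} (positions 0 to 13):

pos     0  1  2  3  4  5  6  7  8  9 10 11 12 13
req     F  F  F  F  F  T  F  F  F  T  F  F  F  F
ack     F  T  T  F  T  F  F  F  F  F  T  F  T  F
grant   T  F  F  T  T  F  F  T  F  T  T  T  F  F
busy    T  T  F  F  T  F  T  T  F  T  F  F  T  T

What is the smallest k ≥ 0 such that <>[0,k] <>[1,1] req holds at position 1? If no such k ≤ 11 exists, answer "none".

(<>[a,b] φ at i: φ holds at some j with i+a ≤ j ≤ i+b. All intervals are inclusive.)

3

Scan j = 1,2,… for <>[1,1] req:
  j=1: fails
  j=2: fails
  j=3: fails
  j=4: holds
First hit at j=4, so smallest k = 4-1 = 3.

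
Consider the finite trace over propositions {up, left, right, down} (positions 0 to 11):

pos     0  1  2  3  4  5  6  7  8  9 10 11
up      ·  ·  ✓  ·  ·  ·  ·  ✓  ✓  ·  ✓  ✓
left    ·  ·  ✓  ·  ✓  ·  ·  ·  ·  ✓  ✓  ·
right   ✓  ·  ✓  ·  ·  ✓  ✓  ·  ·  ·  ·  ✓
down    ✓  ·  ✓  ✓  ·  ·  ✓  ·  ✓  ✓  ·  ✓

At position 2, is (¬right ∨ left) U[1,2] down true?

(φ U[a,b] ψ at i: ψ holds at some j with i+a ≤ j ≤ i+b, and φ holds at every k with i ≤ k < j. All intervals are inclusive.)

True

Need some j in [3,4] with down, and (¬right ∨ left) at every k in [2,j-1].
  j=3: down holds; (¬right ∨ left) holds at every k in [2,2] → satisfied.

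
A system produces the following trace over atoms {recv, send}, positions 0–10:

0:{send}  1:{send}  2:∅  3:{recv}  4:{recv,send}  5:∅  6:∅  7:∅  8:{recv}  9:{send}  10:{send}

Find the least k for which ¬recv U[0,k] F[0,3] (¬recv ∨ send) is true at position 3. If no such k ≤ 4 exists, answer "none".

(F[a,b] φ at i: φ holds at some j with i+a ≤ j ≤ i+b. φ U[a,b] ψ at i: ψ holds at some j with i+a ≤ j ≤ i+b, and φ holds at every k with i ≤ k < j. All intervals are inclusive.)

Need earliest j ≥ 3 with F[0,3] (¬recv ∨ send), and ¬recv at every k in [3,j-1].
  j=3: rhs holds (empty prefix). k = 0.

0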